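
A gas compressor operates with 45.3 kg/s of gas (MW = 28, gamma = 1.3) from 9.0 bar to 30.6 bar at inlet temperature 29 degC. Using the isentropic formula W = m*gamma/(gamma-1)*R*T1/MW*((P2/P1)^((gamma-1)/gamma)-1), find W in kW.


Isentropic work: W = m*(gamma/(gamma-1))*(R*T1/MW)*((P2/P1)^((gamma-1)/gamma) - 1)
T1 = 29 + 273.15 = 302.15 K
Pressure ratio = 30.6 / 9.0 = 3.4
Exponent = (1.3 - 1)/1.3 = 0.230769
(P2/P1)^exp - 1 = 3.4^0.230769 - 1 = 0.326322
W = 45.3 * 1.3 / 0.3 * 8.314 * 302.15 / 28 * 0.326322 = 5747

5747 kW


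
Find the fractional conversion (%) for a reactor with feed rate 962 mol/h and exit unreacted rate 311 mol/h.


X = (F_in - F_out) / F_in * 100
Moles reacted = 962 - 311 = 651
X = 651 / 962 * 100
= 0.6767 * 100
= 67.67 %

67.67 %


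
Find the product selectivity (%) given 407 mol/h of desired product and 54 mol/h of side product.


Selectivity = desired / (desired + undesired) * 100
Total products = 407 + 54 = 461 mol/h
S = 407 / 461 * 100
= 0.8829 * 100
= 88.29 %

88.29 %


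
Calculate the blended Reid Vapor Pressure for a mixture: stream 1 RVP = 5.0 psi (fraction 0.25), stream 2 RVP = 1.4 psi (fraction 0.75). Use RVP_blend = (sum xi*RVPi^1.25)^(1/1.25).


Chevron index: RVP_blend = (sum xi*RVPi^1.25)^(1/1.25)
RVP^1.25 terms: 0.25 * 5.0^1.25 + 0.75 * 1.4^1.25 = 3.01133
RVP_blend = 3.01133^(1/1.25) = 2.415

2.415 psi


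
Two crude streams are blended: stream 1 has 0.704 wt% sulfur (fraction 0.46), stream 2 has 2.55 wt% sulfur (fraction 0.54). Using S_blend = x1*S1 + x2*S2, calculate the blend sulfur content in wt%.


Linear sulfur blending: S_blend = x1*S1 + x2*S2
Contribution 1: 0.46 * 0.704 = 0.32384 wt%
Contribution 2: 0.54 * 2.55 = 1.377 wt%
S_blend = 0.32384 + 1.377 = 1.70084

1.70084 wt%


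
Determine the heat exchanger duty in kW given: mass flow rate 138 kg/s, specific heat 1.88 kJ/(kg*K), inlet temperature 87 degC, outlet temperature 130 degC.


Q = m_dot * cp * delta_T
delta_T = 130 - 87 = 43 K
Q = 138 * 1.88 * 43
= 259.44 * 43
= 11155.92 kW

11155.92 kW


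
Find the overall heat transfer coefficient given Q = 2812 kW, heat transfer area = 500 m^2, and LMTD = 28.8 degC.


From Q = U*A*LMTD, U = Q / (A * LMTD)
U = 2812 / (500 * 28.8) = 2812 / 14400 = 0.1953

0.1953 kW/(m^2*K)


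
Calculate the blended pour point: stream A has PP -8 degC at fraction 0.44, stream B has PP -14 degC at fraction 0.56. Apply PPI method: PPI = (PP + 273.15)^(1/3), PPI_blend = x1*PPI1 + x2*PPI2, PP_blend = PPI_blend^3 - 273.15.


PPI_1 = (-8 + 273.15)^(1/3) = 6.42437
PPI_2 = (-14 + 273.15)^(1/3) = 6.375541
PPI_blend = 0.44 * 6.42437 + 0.56 * 6.375541 = 6.397026
PP_blend = 6.397026^3 - 273.15 = 261.7787 - 273.15 = -11.37

-11.37 degC


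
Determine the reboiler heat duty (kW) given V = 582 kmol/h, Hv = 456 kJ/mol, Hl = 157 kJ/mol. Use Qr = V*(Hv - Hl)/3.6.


Qr = 582 * (456 - 157) / 3.6 = 582 * 299 / 3.6 = 48340

48340 kW


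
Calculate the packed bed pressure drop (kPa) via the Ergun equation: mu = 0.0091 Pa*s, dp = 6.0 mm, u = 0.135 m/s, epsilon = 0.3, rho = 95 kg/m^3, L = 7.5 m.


dp = 6.0 mm = 0.006 m
Viscous term = 150*0.0091*0.135*(1-0.3)^2 / (0.006^2*0.3^3) = 92895.8
Inertial term = 1.75*95*0.135^2*(1-0.3) / (0.006*0.3^3) = 13092.2
dP/L = 92895.8 + 13092.2 = 105988 Pa/m
dP = 105988 * 7.5 / 1000 = 794.9 kPa

794.9 kPa


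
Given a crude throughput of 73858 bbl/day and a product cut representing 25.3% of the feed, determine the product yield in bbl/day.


Crude throughput = 73858 bbl/day
Fraction yield = 25.3%
yield = throughput * fraction / 100
yield = 73858 * 25.3 / 100 = 18686.074

18686.074 bbl/day


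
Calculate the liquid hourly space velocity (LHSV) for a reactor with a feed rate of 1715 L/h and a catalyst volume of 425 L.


LHSV = volumetric feed rate / catalyst volume
= 1715 L/h / 425 L
= 4.035 h^-1

4.035 h^-1


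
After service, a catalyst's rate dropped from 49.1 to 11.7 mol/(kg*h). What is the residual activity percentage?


Activity (%) = (rate_used / rate_fresh) * 100
rate_used = 11.7, rate_fresh = 49.1
= (11.7 / 49.1) * 100
= 0.2383 * 100 = 23.83

23.83 %


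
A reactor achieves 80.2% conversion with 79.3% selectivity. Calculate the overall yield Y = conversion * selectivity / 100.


Overall yield = conversion (%) * selectivity (%) / 100
Conversion = 80.2%, Selectivity = 79.3%
Y = 80.2 * 79.3 / 100
= 63.5986 %

63.5986 %


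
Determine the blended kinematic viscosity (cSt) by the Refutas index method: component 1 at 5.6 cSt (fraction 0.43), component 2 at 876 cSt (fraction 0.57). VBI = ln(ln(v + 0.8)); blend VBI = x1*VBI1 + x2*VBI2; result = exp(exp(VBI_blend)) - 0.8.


Refutas method: VBN_i = 14.534*ln(ln(visc_i + 0.8)) + 10.975, blended linearly by mass fraction; since VBN is linear in VBI_i = ln(ln(visc_i + 0.8)) and the fractions sum to 1, blend VBI directly: visc = exp(exp(VBI_blend)) - 0.8
VBI_1 = ln(ln(5.6 + 0.8)) = 0.618584
VBI_2 = ln(ln(876 + 0.8)) = 1.91343
VBI_blend = 0.43 * 0.618584 + 0.57 * 1.91343 = 1.35665
visc_blend = exp(exp(1.35665)) - 0.8 = 47.78

47.78 cSt


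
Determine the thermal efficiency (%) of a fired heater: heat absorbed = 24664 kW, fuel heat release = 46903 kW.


Furnace efficiency = Q_absorbed / Q_fuel * 100
= 24664 / 46903 * 100 = 52.59

52.59 %


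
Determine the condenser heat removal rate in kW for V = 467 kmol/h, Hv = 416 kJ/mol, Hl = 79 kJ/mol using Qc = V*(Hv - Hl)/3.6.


Qc = 467 * (416 - 79) / 3.6 = 467 * 337 / 3.6 = 43720

43720 kW


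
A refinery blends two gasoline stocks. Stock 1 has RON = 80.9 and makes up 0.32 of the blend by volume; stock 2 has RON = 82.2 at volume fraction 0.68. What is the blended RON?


Linear blending: RON_blend = sum(vi * RONi)
Contribution 1: 0.32 * 80.9 = 25.888
Contribution 2: 0.68 * 82.2 = 55.896
RON_blend = 25.888 + 55.896 = 81.784

81.784


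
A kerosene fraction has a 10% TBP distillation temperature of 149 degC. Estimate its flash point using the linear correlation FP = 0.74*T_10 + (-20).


FP = 0.74 * 149 + (-20) = 90.26

90.26 degC


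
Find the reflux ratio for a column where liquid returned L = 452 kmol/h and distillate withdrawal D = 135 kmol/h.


Reflux ratio definition: R = L / D (liquid returned / distillate withdrawn)
L = 452 kmol/h, D = 135 kmol/h
R = 452 / 135 = 3.348

3.348


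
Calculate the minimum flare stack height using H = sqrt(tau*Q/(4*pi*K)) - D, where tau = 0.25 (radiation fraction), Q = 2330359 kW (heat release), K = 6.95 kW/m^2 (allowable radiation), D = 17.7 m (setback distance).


tau*Q/(4*pi*K) = 0.25 * 2330359 / (4 * pi * 6.95) = 6670.65
sqrt(6670.65) = 81.674
H = 81.674 - 17.7 = 63.97

63.97 m


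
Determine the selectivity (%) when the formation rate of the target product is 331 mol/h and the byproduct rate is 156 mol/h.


Selectivity = desired / (desired + undesired) * 100
Total products = 331 + 156 = 487 mol/h
S = 331 / 487 * 100
= 0.6797 * 100
= 67.97 %

67.97 %


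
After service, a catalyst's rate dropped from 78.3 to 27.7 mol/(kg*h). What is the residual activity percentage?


Activity (%) = (rate_used / rate_fresh) * 100
rate_used = 27.7, rate_fresh = 78.3
= (27.7 / 78.3) * 100
= 0.3538 * 100 = 35.38

35.38 %


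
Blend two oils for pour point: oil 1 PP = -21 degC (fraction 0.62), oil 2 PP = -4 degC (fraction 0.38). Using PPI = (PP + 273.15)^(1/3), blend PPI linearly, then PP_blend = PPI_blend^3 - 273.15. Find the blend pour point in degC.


PPI_1 = (-21 + 273.15)^(1/3) = 6.317613
PPI_2 = (-4 + 273.15)^(1/3) = 6.456514
PPI_blend = 0.62 * 6.317613 + 0.38 * 6.456514 = 6.370395
PP_blend = 6.370395^3 - 273.15 = 258.5229 - 273.15 = -14.63

-14.63 degC


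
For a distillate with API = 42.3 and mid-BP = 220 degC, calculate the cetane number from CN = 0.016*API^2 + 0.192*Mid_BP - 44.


CN = 0.016 * 42.3^2 + 0.192 * 220 - 44
CN = 28.62864 + 42.24 - 44 = 26.86864

26.86864


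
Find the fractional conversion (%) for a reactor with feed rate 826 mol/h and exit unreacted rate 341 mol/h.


X = (F_in - F_out) / F_in * 100
Moles reacted = 826 - 341 = 485
X = 485 / 826 * 100
= 0.5872 * 100
= 58.72 %

58.72 %


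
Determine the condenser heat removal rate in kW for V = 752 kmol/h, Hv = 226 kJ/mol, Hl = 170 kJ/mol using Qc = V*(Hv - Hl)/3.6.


Qc = 752 * (226 - 170) / 3.6 = 752 * 56 / 3.6 = 11700

11700 kW


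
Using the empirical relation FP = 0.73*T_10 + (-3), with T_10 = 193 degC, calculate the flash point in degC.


FP = 0.73 * 193 + (-3) = 137.89

137.89 degC


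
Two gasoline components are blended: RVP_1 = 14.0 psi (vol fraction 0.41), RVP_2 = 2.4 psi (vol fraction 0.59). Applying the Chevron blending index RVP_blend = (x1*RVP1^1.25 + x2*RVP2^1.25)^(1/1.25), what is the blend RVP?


Chevron index: RVP_blend = (sum xi*RVPi^1.25)^(1/1.25)
RVP^1.25 terms: 0.41 * 14.0^1.25 + 0.59 * 2.4^1.25 = 12.8655
RVP_blend = 12.8655^(1/1.25) = 7.719

7.719 psi


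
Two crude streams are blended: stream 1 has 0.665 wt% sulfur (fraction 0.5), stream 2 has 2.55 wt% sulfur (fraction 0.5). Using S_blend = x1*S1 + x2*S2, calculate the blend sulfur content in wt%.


Linear sulfur blending: S_blend = x1*S1 + x2*S2
Contribution 1: 0.5 * 0.665 = 0.3325 wt%
Contribution 2: 0.5 * 2.55 = 1.275 wt%
S_blend = 0.3325 + 1.275 = 1.6075

1.6075 wt%


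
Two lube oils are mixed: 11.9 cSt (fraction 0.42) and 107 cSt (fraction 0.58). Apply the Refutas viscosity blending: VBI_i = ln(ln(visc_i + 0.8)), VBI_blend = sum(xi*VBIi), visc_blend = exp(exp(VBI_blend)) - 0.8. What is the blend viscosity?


Refutas method: VBN_i = 14.534*ln(ln(visc_i + 0.8)) + 10.975, blended linearly by mass fraction; since VBN is linear in VBI_i = ln(ln(visc_i + 0.8)) and the fractions sum to 1, blend VBI directly: visc = exp(exp(VBI_blend)) - 0.8
VBI_1 = ln(ln(11.9 + 0.8)) = 0.932795
VBI_2 = ln(ln(107 + 0.8)) = 1.54336
VBI_blend = 0.42 * 0.932795 + 0.58 * 1.54336 = 1.28692
visc_blend = exp(exp(1.28692)) - 0.8 = 36.60

36.60 cSt


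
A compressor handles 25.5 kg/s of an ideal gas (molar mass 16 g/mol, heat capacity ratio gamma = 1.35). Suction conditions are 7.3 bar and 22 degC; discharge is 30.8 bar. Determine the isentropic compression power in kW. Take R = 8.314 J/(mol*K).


Isentropic work: W = m*(gamma/(gamma-1))*(R*T1/MW)*((P2/P1)^((gamma-1)/gamma) - 1)
T1 = 22 + 273.15 = 295.15 K
Pressure ratio = 30.8 / 7.3 = 4.21918
Exponent = (1.35 - 1)/1.35 = 0.259259
(P2/P1)^exp - 1 = 4.21918^0.259259 - 1 = 0.452433
W = 25.5 * 1.35 / 0.35 * 8.314 * 295.15 / 16 * 0.452433 = 6825

6825 kW


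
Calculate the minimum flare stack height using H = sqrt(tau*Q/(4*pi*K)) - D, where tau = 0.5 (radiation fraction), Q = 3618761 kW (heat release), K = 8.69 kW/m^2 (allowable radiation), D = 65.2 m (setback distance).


tau*Q/(4*pi*K) = 0.5 * 3618761 / (4 * pi * 8.69) = 16569.2
sqrt(16569.2) = 128.721
H = 128.721 - 65.2 = 63.52

63.52 m


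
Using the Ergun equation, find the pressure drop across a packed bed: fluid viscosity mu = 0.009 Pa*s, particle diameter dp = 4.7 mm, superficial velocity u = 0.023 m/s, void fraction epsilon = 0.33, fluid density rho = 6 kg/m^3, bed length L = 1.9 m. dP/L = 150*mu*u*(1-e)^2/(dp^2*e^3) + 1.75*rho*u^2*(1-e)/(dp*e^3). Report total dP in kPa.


dp = 4.7 mm = 0.0047 m
Viscous term = 150*0.009*0.023*(1-0.33)^2 / (0.0047^2*0.33^3) = 17557.9
Inertial term = 1.75*6*0.023^2*(1-0.33) / (0.0047*0.33^3) = 22.0333
dP/L = 17557.9 + 22.0333 = 17579.9 Pa/m
dP = 17579.9 * 1.9 / 1000 = 33.40 kPa

33.40 kPa


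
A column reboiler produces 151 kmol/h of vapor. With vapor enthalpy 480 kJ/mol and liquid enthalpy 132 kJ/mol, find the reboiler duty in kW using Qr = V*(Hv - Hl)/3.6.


Qr = 151 * (480 - 132) / 3.6 = 151 * 348 / 3.6 = 14600

14600 kW


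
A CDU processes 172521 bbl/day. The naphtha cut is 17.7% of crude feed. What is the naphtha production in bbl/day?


Crude throughput = 172521 bbl/day
Fraction yield = 17.7%
yield = throughput * fraction / 100
yield = 172521 * 17.7 / 100 = 30536.217

30536.217 bbl/day


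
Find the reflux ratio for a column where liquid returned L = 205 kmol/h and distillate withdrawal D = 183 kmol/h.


Reflux ratio definition: R = L / D (liquid returned / distillate withdrawn)
L = 205 kmol/h, D = 183 kmol/h
R = 205 / 183 = 1.120

1.120


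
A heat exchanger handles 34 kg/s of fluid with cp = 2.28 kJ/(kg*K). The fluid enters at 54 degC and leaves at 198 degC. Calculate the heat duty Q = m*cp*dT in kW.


Q = m_dot * cp * delta_T
delta_T = 198 - 54 = 144 K
Q = 34 * 2.28 * 144
= 77.52 * 144
= 11162.88 kW

11162.88 kW


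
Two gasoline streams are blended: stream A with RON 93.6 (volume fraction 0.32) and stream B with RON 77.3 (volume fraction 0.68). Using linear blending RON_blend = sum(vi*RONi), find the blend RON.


Linear blending: RON_blend = sum(vi * RONi)
Contribution 1: 0.32 * 93.6 = 29.952
Contribution 2: 0.68 * 77.3 = 52.564
RON_blend = 29.952 + 52.564 = 82.516

82.516


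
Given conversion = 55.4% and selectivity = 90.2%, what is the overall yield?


Overall yield = conversion (%) * selectivity (%) / 100
Conversion = 55.4%, Selectivity = 90.2%
Y = 55.4 * 90.2 / 100
= 49.9708 %

49.9708 %


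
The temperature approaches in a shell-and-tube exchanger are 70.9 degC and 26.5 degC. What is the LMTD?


LMTD = (dT1 - dT2) / ln(dT1/dT2)
= (70.9 - 26.5) / ln(70.9 / 26.5) = 44.4 / 0.984126 = 45.12

45.12 degC


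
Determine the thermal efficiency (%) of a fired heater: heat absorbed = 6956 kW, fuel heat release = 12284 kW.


Furnace efficiency = Q_absorbed / Q_fuel * 100
= 6956 / 12284 * 100 = 56.63

56.63 %


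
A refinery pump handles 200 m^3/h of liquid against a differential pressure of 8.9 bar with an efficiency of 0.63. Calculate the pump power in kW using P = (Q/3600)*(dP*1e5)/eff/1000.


Q = 200 / 3600 = 0.0555556 m^3/s
P = 0.0555556 * (8.9 * 1e5) / 0.63 / 1000 = 78.48

78.48 kW


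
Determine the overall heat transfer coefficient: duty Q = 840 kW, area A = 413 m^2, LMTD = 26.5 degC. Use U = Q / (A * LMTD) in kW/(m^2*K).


From Q = U*A*LMTD, U = Q / (A * LMTD)
U = 840 / (413 * 26.5) = 840 / 10944.5 = 0.07675

0.07675 kW/(m^2*K)


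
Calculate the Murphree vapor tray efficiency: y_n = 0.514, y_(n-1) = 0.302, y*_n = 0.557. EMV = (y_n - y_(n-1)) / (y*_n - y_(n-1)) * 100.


Murphree vapor efficiency: EMV = (y_n - y_(n-1)) / (y*_n - y_(n-1)) * 100
EMV = (0.514 - 0.302) / (0.557 - 0.302) * 100 = 0.212 / 0.255 * 100 = 83.14

83.14 %


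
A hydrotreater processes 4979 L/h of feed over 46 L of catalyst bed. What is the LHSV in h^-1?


LHSV = volumetric feed rate / catalyst volume
= 4979 L/h / 46 L
= 108.2 h^-1

108.2 h^-1


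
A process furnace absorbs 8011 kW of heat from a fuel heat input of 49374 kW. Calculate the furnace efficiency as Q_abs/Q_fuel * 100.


Furnace efficiency = Q_absorbed / Q_fuel * 100
= 8011 / 49374 * 100 = 16.23

16.23 %


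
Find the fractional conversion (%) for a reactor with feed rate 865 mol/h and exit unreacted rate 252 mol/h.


X = (F_in - F_out) / F_in * 100
Moles reacted = 865 - 252 = 613
X = 613 / 865 * 100
= 0.7087 * 100
= 70.87 %

70.87 %


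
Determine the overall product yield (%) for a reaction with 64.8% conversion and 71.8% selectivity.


Overall yield = conversion (%) * selectivity (%) / 100
Conversion = 64.8%, Selectivity = 71.8%
Y = 64.8 * 71.8 / 100
= 46.5264 %

46.5264 %


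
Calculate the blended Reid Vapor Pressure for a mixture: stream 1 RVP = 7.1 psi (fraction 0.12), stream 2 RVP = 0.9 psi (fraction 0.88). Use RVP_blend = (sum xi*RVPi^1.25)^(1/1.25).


Chevron index: RVP_blend = (sum xi*RVPi^1.25)^(1/1.25)
RVP^1.25 terms: 0.12 * 7.1^1.25 + 0.88 * 0.9^1.25 = 2.16218
RVP_blend = 2.16218^(1/1.25) = 1.853

1.853 psi


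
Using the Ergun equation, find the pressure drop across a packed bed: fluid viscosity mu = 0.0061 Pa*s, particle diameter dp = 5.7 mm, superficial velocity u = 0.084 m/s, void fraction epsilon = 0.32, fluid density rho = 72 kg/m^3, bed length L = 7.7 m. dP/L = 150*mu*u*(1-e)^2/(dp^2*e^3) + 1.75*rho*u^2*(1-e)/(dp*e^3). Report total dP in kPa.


dp = 5.7 mm = 0.0057 m
Viscous term = 150*0.0061*0.084*(1-0.32)^2 / (0.0057^2*0.32^3) = 33382.5
Inertial term = 1.75*72*0.084^2*(1-0.32) / (0.0057*0.32^3) = 3236.78
dP/L = 33382.5 + 3236.78 = 36619.3 Pa/m
dP = 36619.3 * 7.7 / 1000 = 282.0 kPa

282.0 kPa


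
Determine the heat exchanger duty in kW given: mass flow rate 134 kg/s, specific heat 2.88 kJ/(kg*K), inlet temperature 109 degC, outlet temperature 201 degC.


Q = m_dot * cp * delta_T
delta_T = 201 - 109 = 92 K
Q = 134 * 2.88 * 92
= 385.92 * 92
= 35504.64 kW

35504.64 kW


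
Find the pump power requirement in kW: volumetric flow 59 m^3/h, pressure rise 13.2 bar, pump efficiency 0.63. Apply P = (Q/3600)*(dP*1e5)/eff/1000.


Q = 59 / 3600 = 0.0163889 m^3/s
P = 0.0163889 * (13.2 * 1e5) / 0.63 / 1000 = 34.34

34.34 kW


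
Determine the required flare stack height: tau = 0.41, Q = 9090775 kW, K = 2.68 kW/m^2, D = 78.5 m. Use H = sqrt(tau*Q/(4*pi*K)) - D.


tau*Q/(4*pi*K) = 0.41 * 9090775 / (4 * pi * 2.68) = 110673
sqrt(110673) = 332.676
H = 332.676 - 78.5 = 254.2

254.2 m


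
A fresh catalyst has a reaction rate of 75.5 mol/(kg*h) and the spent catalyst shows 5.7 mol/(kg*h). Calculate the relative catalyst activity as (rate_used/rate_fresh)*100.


Activity (%) = (rate_used / rate_fresh) * 100
rate_used = 5.7, rate_fresh = 75.5
= (5.7 / 75.5) * 100
= 0.07550 * 100 = 7.550

7.550 %


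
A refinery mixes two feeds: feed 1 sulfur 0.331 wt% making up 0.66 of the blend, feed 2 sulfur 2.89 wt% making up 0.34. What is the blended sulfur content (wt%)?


Linear sulfur blending: S_blend = x1*S1 + x2*S2
Contribution 1: 0.66 * 0.331 = 0.21846 wt%
Contribution 2: 0.34 * 2.89 = 0.9826 wt%
S_blend = 0.21846 + 0.9826 = 1.20106

1.20106 wt%


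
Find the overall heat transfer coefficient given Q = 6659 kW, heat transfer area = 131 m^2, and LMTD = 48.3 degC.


From Q = U*A*LMTD, U = Q / (A * LMTD)
U = 6659 / (131 * 48.3) = 6659 / 6327.3 = 1.052

1.052 kW/(m^2*K)


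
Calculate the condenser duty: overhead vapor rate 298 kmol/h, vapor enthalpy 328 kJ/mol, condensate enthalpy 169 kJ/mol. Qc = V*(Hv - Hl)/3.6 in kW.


Qc = 298 * (328 - 169) / 3.6 = 298 * 159 / 3.6 = 13160

13160 kW


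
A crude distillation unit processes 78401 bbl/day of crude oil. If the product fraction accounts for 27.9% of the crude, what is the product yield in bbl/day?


Crude throughput = 78401 bbl/day
Fraction yield = 27.9%
yield = throughput * fraction / 100
yield = 78401 * 27.9 / 100 = 21873.879

21873.879 bbl/day


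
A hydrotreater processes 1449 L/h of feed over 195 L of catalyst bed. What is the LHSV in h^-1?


LHSV = volumetric feed rate / catalyst volume
= 1449 L/h / 195 L
= 7.431 h^-1

7.431 h^-1


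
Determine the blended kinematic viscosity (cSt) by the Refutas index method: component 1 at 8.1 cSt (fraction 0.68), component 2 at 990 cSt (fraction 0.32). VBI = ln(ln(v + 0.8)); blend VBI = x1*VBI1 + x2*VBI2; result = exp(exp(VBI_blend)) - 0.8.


Refutas method: VBN_i = 14.534*ln(ln(visc_i + 0.8)) + 10.975, blended linearly by mass fraction; since VBN is linear in VBI_i = ln(ln(visc_i + 0.8)) and the fractions sum to 1, blend VBI directly: visc = exp(exp(VBI_blend)) - 0.8
VBI_1 = ln(ln(8.1 + 0.8)) = 0.782097
VBI_2 = ln(ln(990 + 0.8)) = 1.93131
VBI_blend = 0.68 * 0.782097 + 0.32 * 1.93131 = 1.14985
visc_blend = exp(exp(1.14985)) - 0.8 = 22.72

22.72 cSt


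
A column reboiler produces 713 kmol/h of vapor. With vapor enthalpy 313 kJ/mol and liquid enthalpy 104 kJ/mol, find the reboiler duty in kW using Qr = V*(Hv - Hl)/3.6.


Qr = 713 * (313 - 104) / 3.6 = 713 * 209 / 3.6 = 41390

41390 kW


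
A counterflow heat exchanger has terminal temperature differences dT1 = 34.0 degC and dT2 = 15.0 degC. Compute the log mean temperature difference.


LMTD = (dT1 - dT2) / ln(dT1/dT2)
= (34.0 - 15.0) / ln(34.0 / 15.0) = 19 / 0.81831 = 23.22

23.22 degC


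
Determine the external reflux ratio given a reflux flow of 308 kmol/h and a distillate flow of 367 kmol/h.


Reflux ratio definition: R = L / D (liquid returned / distillate withdrawn)
L = 308 kmol/h, D = 367 kmol/h
R = 308 / 367 = 0.8392

0.8392


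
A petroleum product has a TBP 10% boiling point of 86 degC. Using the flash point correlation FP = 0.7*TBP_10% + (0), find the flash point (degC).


FP = 0.7 * 86 + (0) = 60.2

60.2 degC


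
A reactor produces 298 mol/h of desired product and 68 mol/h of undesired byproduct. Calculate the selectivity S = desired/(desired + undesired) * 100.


Selectivity = desired / (desired + undesired) * 100
Total products = 298 + 68 = 366 mol/h
S = 298 / 366 * 100
= 0.8142 * 100
= 81.42 %

81.42 %


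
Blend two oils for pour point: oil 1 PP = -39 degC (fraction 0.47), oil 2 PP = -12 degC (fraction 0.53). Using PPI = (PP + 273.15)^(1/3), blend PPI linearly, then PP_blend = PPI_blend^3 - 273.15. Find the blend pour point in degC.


PPI_1 = (-39 + 273.15)^(1/3) = 6.163557
PPI_2 = (-12 + 273.15)^(1/3) = 6.391901
PPI_blend = 0.47 * 6.163557 + 0.53 * 6.391901 = 6.284579
PP_blend = 6.284579^3 - 273.15 = 248.2153 - 273.15 = -24.93

-24.93 degC


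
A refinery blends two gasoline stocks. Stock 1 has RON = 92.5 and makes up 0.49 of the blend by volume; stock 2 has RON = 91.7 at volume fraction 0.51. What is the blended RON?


Linear blending: RON_blend = sum(vi * RONi)
Contribution 1: 0.49 * 92.5 = 45.325
Contribution 2: 0.51 * 91.7 = 46.767
RON_blend = 45.325 + 46.767 = 92.092

92.092


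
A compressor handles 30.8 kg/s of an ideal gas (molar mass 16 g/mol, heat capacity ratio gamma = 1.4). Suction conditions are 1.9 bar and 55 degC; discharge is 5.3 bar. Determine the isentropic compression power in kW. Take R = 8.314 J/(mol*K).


Isentropic work: W = m*(gamma/(gamma-1))*(R*T1/MW)*((P2/P1)^((gamma-1)/gamma) - 1)
T1 = 55 + 273.15 = 328.15 K
Pressure ratio = 5.3 / 1.9 = 2.78947
Exponent = (1.4 - 1)/1.4 = 0.285714
(P2/P1)^exp - 1 = 2.78947^0.285714 - 1 = 0.340577
W = 30.8 * 1.4 / 0.4 * 8.314 * 328.15 / 16 * 0.340577 = 6260

6260 kW


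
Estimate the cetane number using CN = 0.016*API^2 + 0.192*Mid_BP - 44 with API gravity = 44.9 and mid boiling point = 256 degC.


CN = 0.016 * 44.9^2 + 0.192 * 256 - 44
CN = 32.25616 + 49.152 - 44 = 37.40816

37.40816


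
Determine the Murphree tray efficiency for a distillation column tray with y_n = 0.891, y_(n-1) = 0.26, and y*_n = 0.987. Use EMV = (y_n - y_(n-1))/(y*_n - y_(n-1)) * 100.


Murphree vapor efficiency: EMV = (y_n - y_(n-1)) / (y*_n - y_(n-1)) * 100
EMV = (0.891 - 0.26) / (0.987 - 0.26) * 100 = 0.631 / 0.727 * 100 = 86.80

86.80 %


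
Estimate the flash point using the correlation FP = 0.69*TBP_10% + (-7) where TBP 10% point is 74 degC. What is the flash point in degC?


FP = 0.69 * 74 + (-7) = 44.06

44.06 degC


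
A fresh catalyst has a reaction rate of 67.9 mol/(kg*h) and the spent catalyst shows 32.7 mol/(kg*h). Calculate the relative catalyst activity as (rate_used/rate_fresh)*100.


Activity (%) = (rate_used / rate_fresh) * 100
rate_used = 32.7, rate_fresh = 67.9
= (32.7 / 67.9) * 100
= 0.4816 * 100 = 48.16

48.16 %


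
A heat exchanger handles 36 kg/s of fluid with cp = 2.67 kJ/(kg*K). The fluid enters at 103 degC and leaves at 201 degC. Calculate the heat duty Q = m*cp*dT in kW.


Q = m_dot * cp * delta_T
delta_T = 201 - 103 = 98 K
Q = 36 * 2.67 * 98
= 96.12 * 98
= 9419.76 kW

9419.76 kW


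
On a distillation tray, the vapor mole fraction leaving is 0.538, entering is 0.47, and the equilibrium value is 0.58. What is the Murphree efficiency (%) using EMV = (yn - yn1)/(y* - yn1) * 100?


Murphree vapor efficiency: EMV = (y_n - y_(n-1)) / (y*_n - y_(n-1)) * 100
EMV = (0.538 - 0.47) / (0.58 - 0.47) * 100 = 0.068 / 0.11 * 100 = 61.82

61.82 %


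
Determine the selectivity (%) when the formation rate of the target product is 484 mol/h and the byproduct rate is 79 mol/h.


Selectivity = desired / (desired + undesired) * 100
Total products = 484 + 79 = 563 mol/h
S = 484 / 563 * 100
= 0.8597 * 100
= 85.97 %

85.97 %


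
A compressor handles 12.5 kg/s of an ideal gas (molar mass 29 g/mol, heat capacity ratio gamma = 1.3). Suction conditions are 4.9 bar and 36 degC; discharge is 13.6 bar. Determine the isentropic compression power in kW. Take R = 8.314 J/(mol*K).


Isentropic work: W = m*(gamma/(gamma-1))*(R*T1/MW)*((P2/P1)^((gamma-1)/gamma) - 1)
T1 = 36 + 273.15 = 309.15 K
Pressure ratio = 13.6 / 4.9 = 2.77551
Exponent = (1.3 - 1)/1.3 = 0.230769
(P2/P1)^exp - 1 = 2.77551^0.230769 - 1 = 0.265639
W = 12.5 * 1.3 / 0.3 * 8.314 * 309.15 / 29 * 0.265639 = 1275

1275 kW


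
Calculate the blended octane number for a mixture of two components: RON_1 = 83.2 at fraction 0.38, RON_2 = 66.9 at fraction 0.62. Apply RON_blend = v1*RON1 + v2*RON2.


Linear blending: RON_blend = sum(vi * RONi)
Contribution 1: 0.38 * 83.2 = 31.616
Contribution 2: 0.62 * 66.9 = 41.478
RON_blend = 31.616 + 41.478 = 73.094

73.094


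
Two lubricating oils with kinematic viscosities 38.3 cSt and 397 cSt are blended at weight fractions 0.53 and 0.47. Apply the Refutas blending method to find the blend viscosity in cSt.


Refutas method: VBN_i = 14.534*ln(ln(visc_i + 0.8)) + 10.975, blended linearly by mass fraction; since VBN is linear in VBI_i = ln(ln(visc_i + 0.8)) and the fractions sum to 1, blend VBI directly: visc = exp(exp(VBI_blend)) - 0.8
VBI_1 = ln(ln(38.3 + 0.8)) = 1.29913
VBI_2 = ln(ln(397 + 0.8)) = 1.78941
VBI_blend = 0.53 * 1.29913 + 0.47 * 1.78941 = 1.52956
visc_blend = exp(exp(1.52956)) - 0.8 = 100.3

100.3 cSt


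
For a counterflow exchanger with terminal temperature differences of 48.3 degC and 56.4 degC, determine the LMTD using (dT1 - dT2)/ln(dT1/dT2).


LMTD = (dT1 - dT2) / ln(dT1/dT2)
= (48.3 - 56.4) / ln(48.3 / 56.4) = -8.1 / -0.155038 = 52.25

52.25 degC


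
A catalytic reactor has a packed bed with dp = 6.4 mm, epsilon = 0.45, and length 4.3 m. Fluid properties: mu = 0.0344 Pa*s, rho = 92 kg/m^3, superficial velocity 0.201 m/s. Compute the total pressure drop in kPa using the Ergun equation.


dp = 6.4 mm = 0.0064 m
Viscous term = 150*0.0344*0.201*(1-0.45)^2 / (0.0064^2*0.45^3) = 84057
Inertial term = 1.75*92*0.201^2*(1-0.45) / (0.0064*0.45^3) = 6134.27
dP/L = 84057 + 6134.27 = 90191.3 Pa/m
dP = 90191.3 * 4.3 / 1000 = 387.8 kPa

387.8 kPa


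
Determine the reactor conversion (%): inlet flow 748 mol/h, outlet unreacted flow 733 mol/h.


X = (F_in - F_out) / F_in * 100
Moles reacted = 748 - 733 = 15
X = 15 / 748 * 100
= 0.02005 * 100
= 2.005 %

2.005 %


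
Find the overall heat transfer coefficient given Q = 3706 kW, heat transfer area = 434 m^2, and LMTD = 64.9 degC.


From Q = U*A*LMTD, U = Q / (A * LMTD)
U = 3706 / (434 * 64.9) = 3706 / 28166.6 = 0.1316

0.1316 kW/(m^2*K)


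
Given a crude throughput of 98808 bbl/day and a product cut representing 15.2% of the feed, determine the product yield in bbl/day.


Crude throughput = 98808 bbl/day
Fraction yield = 15.2%
yield = throughput * fraction / 100
yield = 98808 * 15.2 / 100 = 15018.816

15018.816 bbl/day


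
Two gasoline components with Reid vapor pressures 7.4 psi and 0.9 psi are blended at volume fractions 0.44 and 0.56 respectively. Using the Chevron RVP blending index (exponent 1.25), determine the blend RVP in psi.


Chevron index: RVP_blend = (sum xi*RVPi^1.25)^(1/1.25)
RVP^1.25 terms: 0.44 * 7.4^1.25 + 0.56 * 0.9^1.25 = 5.86112
RVP_blend = 5.86112^(1/1.25) = 4.115

4.115 psi


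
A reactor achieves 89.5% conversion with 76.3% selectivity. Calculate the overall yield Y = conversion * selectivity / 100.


Overall yield = conversion (%) * selectivity (%) / 100
Conversion = 89.5%, Selectivity = 76.3%
Y = 89.5 * 76.3 / 100
= 68.2885 %

68.2885 %


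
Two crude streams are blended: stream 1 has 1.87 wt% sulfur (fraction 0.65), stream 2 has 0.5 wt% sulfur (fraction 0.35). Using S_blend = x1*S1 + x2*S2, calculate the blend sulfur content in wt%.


Linear sulfur blending: S_blend = x1*S1 + x2*S2
Contribution 1: 0.65 * 1.87 = 1.2155 wt%
Contribution 2: 0.35 * 0.5 = 0.175 wt%
S_blend = 1.2155 + 0.175 = 1.3905

1.3905 wt%


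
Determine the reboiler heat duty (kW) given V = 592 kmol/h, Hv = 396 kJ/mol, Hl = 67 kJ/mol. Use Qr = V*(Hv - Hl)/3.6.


Qr = 592 * (396 - 67) / 3.6 = 592 * 329 / 3.6 = 54100

54100 kW


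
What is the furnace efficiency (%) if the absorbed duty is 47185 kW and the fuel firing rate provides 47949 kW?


Furnace efficiency = Q_absorbed / Q_fuel * 100
= 47185 / 47949 * 100 = 98.41

98.41 %


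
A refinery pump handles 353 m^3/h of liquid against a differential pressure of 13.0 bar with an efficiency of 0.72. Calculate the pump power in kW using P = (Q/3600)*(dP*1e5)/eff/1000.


Q = 353 / 3600 = 0.0980556 m^3/s
P = 0.0980556 * (13.0 * 1e5) / 0.72 / 1000 = 177.0

177.0 kW


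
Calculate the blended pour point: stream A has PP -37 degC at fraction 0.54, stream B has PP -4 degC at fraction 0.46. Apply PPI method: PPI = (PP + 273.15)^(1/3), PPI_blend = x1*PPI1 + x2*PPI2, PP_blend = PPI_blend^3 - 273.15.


PPI_1 = (-37 + 273.15)^(1/3) = 6.181056
PPI_2 = (-4 + 273.15)^(1/3) = 6.456514
PPI_blend = 0.54 * 6.181056 + 0.46 * 6.456514 = 6.307767
PP_blend = 6.307767^3 - 273.15 = 250.973 - 273.15 = -22.18

-22.18 degC


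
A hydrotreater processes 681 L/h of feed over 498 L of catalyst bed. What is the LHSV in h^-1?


LHSV = volumetric feed rate / catalyst volume
= 681 L/h / 498 L
= 1.367 h^-1

1.367 h^-1


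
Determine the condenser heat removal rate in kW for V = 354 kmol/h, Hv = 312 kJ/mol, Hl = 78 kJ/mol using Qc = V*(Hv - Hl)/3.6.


Qc = 354 * (312 - 78) / 3.6 = 354 * 234 / 3.6 = 23010

23010 kW


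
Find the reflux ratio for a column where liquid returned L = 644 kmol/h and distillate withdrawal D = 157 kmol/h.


Reflux ratio definition: R = L / D (liquid returned / distillate withdrawn)
L = 644 kmol/h, D = 157 kmol/h
R = 644 / 157 = 4.102

4.102


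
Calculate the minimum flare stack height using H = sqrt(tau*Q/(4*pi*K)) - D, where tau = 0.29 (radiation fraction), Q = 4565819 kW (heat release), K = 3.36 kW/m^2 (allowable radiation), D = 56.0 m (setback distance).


tau*Q/(4*pi*K) = 0.29 * 4565819 / (4 * pi * 3.36) = 31359.4
sqrt(31359.4) = 177.086
H = 177.086 - 56.0 = 121.1

121.1 m


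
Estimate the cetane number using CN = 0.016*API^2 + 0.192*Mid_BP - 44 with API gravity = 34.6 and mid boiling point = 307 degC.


CN = 0.016 * 34.6^2 + 0.192 * 307 - 44
CN = 19.15456 + 58.944 - 44 = 34.09856

34.09856


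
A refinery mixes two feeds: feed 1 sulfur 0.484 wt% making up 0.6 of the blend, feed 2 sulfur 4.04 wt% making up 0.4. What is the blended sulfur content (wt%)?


Linear sulfur blending: S_blend = x1*S1 + x2*S2
Contribution 1: 0.6 * 0.484 = 0.2904 wt%
Contribution 2: 0.4 * 4.04 = 1.616 wt%
S_blend = 0.2904 + 1.616 = 1.9064

1.9064 wt%


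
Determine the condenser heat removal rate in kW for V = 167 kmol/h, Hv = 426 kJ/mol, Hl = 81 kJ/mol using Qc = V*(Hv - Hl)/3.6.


Qc = 167 * (426 - 81) / 3.6 = 167 * 345 / 3.6 = 16000

16000 kW


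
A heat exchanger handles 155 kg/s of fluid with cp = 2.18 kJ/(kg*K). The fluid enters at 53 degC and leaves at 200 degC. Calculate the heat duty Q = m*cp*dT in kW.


Q = m_dot * cp * delta_T
delta_T = 200 - 53 = 147 K
Q = 155 * 2.18 * 147
= 337.9 * 147
= 49671.3 kW

49671.3 kW


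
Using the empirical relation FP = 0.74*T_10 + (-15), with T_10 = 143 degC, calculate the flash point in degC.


FP = 0.74 * 143 + (-15) = 90.82

90.82 degC


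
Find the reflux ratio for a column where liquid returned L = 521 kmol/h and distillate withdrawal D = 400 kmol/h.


Reflux ratio definition: R = L / D (liquid returned / distillate withdrawn)
L = 521 kmol/h, D = 400 kmol/h
R = 521 / 400 = 1.302

1.302


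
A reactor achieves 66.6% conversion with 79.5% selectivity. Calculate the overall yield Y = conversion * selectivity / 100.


Overall yield = conversion (%) * selectivity (%) / 100
Conversion = 66.6%, Selectivity = 79.5%
Y = 66.6 * 79.5 / 100
= 52.947 %

52.947 %


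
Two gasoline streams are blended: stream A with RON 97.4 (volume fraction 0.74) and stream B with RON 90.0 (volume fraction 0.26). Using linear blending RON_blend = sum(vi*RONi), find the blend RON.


Linear blending: RON_blend = sum(vi * RONi)
Contribution 1: 0.74 * 97.4 = 72.076
Contribution 2: 0.26 * 90.0 = 23.4
RON_blend = 72.076 + 23.4 = 95.476

95.476


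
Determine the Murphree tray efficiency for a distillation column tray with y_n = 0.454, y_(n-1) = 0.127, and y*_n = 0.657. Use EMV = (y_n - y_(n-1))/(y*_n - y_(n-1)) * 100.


Murphree vapor efficiency: EMV = (y_n - y_(n-1)) / (y*_n - y_(n-1)) * 100
EMV = (0.454 - 0.127) / (0.657 - 0.127) * 100 = 0.327 / 0.53 * 100 = 61.70

61.70 %


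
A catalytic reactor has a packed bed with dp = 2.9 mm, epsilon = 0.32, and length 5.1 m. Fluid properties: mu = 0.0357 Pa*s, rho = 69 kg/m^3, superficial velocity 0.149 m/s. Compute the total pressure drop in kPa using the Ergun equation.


dp = 2.9 mm = 0.0029 m
Viscous term = 150*0.0357*0.149*(1-0.32)^2 / (0.0029^2*0.32^3) = 1338810
Inertial term = 1.75*69*0.149^2*(1-0.32) / (0.0029*0.32^3) = 19183.2
dP/L = 1338810 + 19183.2 = 1357990 Pa/m
dP = 1357990 * 5.1 / 1000 = 6926 kPa

6926 kPa


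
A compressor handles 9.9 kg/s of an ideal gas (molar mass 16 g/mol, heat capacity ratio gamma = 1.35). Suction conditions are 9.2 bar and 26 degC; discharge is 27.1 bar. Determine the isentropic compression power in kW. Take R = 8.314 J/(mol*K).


Isentropic work: W = m*(gamma/(gamma-1))*(R*T1/MW)*((P2/P1)^((gamma-1)/gamma) - 1)
T1 = 26 + 273.15 = 299.15 K
Pressure ratio = 27.1 / 9.2 = 2.94565
Exponent = (1.35 - 1)/1.35 = 0.259259
(P2/P1)^exp - 1 = 2.94565^0.259259 - 1 = 0.323242
W = 9.9 * 1.35 / 0.35 * 8.314 * 299.15 / 16 * 0.323242 = 1919

1919 kW


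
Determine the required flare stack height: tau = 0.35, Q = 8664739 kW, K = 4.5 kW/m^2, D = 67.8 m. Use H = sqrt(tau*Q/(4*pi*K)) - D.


tau*Q/(4*pi*K) = 0.35 * 8664739 / (4 * pi * 4.5) = 53629.2
sqrt(53629.2) = 231.58
H = 231.58 - 67.8 = 163.8

163.8 m


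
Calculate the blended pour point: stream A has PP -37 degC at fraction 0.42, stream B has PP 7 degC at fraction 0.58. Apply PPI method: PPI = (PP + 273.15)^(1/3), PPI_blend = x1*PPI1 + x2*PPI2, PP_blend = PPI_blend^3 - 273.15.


PPI_1 = (-37 + 273.15)^(1/3) = 6.181056
PPI_2 = (7 + 273.15)^(1/3) = 6.543301
PPI_blend = 0.42 * 6.181056 + 0.58 * 6.543301 = 6.391158
PP_blend = 6.391158^3 - 273.15 = 261.059 - 273.15 = -12.09

-12.09 degC


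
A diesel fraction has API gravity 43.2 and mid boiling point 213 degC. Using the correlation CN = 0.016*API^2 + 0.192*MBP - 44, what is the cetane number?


CN = 0.016 * 43.2^2 + 0.192 * 213 - 44
CN = 29.85984 + 40.896 - 44 = 26.75584

26.75584


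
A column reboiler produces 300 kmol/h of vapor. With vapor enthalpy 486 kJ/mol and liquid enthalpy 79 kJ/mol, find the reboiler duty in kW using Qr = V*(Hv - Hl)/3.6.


Qr = 300 * (486 - 79) / 3.6 = 300 * 407 / 3.6 = 33920

33920 kW


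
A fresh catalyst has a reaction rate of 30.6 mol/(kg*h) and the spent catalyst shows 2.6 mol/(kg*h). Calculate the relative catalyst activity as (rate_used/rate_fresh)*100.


Activity (%) = (rate_used / rate_fresh) * 100
rate_used = 2.6, rate_fresh = 30.6
= (2.6 / 30.6) * 100
= 0.08497 * 100 = 8.497

8.497 %


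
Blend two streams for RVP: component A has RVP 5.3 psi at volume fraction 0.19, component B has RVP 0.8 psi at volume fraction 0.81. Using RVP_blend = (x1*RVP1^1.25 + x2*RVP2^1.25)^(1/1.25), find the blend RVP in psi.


Chevron index: RVP_blend = (sum xi*RVPi^1.25)^(1/1.25)
RVP^1.25 terms: 0.19 * 5.3^1.25 + 0.81 * 0.8^1.25 = 2.14075
RVP_blend = 2.14075^(1/1.25) = 1.838

1.838 psi


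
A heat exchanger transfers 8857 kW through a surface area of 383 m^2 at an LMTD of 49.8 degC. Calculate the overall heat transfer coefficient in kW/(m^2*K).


From Q = U*A*LMTD, U = Q / (A * LMTD)
U = 8857 / (383 * 49.8) = 8857 / 19073.4 = 0.4644

0.4644 kW/(m^2*K)


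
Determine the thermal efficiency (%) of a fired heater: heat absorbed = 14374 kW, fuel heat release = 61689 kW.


Furnace efficiency = Q_absorbed / Q_fuel * 100
= 14374 / 61689 * 100 = 23.30

23.30 %


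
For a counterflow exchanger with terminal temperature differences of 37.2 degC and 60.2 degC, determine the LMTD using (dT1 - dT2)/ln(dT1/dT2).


LMTD = (dT1 - dT2) / ln(dT1/dT2)
= (37.2 - 60.2) / ln(37.2 / 60.2) = -23 / -0.481364 = 47.78

47.78 degC


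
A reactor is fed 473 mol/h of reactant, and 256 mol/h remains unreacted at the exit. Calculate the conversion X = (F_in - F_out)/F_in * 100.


X = (F_in - F_out) / F_in * 100
Moles reacted = 473 - 256 = 217
X = 217 / 473 * 100
= 0.4588 * 100
= 45.88 %

45.88 %


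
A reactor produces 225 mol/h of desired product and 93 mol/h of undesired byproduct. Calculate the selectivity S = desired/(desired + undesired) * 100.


Selectivity = desired / (desired + undesired) * 100
Total products = 225 + 93 = 318 mol/h
S = 225 / 318 * 100
= 0.7075 * 100
= 70.75 %

70.75 %


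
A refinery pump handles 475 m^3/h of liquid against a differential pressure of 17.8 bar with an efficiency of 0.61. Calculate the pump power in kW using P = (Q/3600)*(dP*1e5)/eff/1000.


Q = 475 / 3600 = 0.131944 m^3/s
P = 0.131944 * (17.8 * 1e5) / 0.61 / 1000 = 385.0

385.0 kW


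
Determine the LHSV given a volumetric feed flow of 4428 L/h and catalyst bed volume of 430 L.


LHSV = volumetric feed rate / catalyst volume
= 4428 L/h / 430 L
= 10.30 h^-1

10.30 h^-1


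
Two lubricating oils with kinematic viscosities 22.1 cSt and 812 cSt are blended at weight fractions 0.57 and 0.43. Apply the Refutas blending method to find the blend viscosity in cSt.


Refutas method: VBN_i = 14.534*ln(ln(visc_i + 0.8)) + 10.975, blended linearly by mass fraction; since VBN is linear in VBI_i = ln(ln(visc_i + 0.8)) and the fractions sum to 1, blend VBI directly: visc = exp(exp(VBI_blend)) - 0.8
VBI_1 = ln(ln(22.1 + 0.8)) = 1.1414
VBI_2 = ln(ln(812 + 0.8)) = 1.90218
VBI_blend = 0.57 * 1.1414 + 0.43 * 1.90218 = 1.46854
visc_blend = exp(exp(1.46854)) - 0.8 = 76.13

76.13 cSt


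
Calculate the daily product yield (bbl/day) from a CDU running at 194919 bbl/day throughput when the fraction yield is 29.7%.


Crude throughput = 194919 bbl/day
Fraction yield = 29.7%
yield = throughput * fraction / 100
yield = 194919 * 29.7 / 100 = 57890.943

57890.943 bbl/day


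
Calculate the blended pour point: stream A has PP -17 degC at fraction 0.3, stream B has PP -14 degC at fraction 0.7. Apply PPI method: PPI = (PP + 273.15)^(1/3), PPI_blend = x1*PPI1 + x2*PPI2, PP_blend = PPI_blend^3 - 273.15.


PPI_1 = (-17 + 273.15)^(1/3) = 6.350844
PPI_2 = (-14 + 273.15)^(1/3) = 6.375541
PPI_blend = 0.3 * 6.350844 + 0.7 * 6.375541 = 6.368132
PP_blend = 6.368132^3 - 273.15 = 258.2475 - 273.15 = -14.9

-14.9 degC


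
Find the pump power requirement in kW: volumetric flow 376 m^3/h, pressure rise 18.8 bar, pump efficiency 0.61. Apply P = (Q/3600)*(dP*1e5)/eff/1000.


Q = 376 / 3600 = 0.104444 m^3/s
P = 0.104444 * (18.8 * 1e5) / 0.61 / 1000 = 321.9

321.9 kW


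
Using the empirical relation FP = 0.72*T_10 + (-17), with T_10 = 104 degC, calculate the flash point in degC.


FP = 0.72 * 104 + (-17) = 57.88

57.88 degC


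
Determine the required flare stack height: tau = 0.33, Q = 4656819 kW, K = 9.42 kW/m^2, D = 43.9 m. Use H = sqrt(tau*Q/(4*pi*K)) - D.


tau*Q/(4*pi*K) = 0.33 * 4656819 / (4 * pi * 9.42) = 12982
sqrt(12982) = 113.939
H = 113.939 - 43.9 = 70.04

70.04 m


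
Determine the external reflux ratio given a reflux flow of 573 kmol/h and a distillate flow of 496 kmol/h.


Reflux ratio definition: R = L / D (liquid returned / distillate withdrawn)
L = 573 kmol/h, D = 496 kmol/h
R = 573 / 496 = 1.155

1.155


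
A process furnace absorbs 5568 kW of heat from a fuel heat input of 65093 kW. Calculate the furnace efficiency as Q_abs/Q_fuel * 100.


Furnace efficiency = Q_absorbed / Q_fuel * 100
= 5568 / 65093 * 100 = 8.554

8.554 %
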